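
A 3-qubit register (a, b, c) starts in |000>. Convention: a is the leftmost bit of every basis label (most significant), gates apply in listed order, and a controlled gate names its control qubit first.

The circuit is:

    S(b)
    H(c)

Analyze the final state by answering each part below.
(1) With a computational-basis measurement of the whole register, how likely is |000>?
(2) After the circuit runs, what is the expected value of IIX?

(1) The probability of measuring |000> is 1/2.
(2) The observable IIX averages to 1.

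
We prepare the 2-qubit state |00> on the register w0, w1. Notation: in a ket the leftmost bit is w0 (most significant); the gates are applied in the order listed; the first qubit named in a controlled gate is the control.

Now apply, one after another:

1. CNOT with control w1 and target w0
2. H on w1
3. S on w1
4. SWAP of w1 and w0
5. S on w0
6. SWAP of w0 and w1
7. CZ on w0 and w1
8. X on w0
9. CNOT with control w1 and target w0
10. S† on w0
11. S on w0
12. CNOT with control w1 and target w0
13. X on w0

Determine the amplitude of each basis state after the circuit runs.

The final amplitudes are sqrt(2)/2 on |00>, -sqrt(2)/2 on |01>, 0 on |10>, 0 on |11>.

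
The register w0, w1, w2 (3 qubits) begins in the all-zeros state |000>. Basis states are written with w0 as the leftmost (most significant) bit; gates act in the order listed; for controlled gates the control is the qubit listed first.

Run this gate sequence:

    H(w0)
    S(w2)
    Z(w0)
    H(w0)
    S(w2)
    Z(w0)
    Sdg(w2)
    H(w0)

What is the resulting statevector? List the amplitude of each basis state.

The resulting statevector has amplitude -sqrt(2)/2 on |000>, sqrt(2)/2 on |100>, and 0 on every other basis state.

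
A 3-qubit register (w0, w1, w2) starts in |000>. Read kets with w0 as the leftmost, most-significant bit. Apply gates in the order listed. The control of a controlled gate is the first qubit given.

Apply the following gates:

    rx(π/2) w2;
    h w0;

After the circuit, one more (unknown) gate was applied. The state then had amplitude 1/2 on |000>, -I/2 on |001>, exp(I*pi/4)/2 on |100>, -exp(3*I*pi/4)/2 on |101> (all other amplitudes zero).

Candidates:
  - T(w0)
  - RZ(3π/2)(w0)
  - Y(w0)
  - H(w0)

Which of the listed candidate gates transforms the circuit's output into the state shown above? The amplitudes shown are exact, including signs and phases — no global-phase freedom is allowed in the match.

The unique candidate consistent with the amplitudes is T(w0).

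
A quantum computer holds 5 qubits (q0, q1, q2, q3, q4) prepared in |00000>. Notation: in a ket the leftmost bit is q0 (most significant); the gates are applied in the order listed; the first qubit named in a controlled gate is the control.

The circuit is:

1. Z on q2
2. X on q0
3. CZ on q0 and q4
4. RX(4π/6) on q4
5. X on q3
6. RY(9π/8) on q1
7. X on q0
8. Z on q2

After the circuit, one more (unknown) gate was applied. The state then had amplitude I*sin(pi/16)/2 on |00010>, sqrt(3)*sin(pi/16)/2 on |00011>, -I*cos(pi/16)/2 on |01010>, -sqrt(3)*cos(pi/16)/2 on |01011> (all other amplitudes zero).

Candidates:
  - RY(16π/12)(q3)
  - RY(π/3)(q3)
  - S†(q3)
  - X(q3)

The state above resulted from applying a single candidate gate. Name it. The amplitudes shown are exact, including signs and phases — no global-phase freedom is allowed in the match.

It was S†(q3) that produced the state shown.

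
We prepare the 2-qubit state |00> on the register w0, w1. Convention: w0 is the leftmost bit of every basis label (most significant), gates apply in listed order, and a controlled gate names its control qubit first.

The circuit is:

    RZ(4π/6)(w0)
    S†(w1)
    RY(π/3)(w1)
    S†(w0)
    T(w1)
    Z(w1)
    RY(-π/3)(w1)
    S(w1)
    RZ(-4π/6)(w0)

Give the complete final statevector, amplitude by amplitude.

The resulting statevector has amplitude 3/4 - exp(I*pi/4)/4 on |00>, sqrt(3)*(-I - exp(3*I*pi/4))/4 on |01>, 0 on |10>, 0 on |11>.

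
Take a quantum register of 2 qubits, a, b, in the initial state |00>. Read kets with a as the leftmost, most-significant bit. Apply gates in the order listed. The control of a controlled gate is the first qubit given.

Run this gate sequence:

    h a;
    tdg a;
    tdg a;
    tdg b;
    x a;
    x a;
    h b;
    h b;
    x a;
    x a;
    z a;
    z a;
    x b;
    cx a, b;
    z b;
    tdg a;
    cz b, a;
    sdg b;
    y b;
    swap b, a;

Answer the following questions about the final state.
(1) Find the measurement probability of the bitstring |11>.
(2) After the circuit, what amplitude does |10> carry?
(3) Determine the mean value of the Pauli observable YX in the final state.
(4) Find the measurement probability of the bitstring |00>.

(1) A full measurement returns |11> with probability 1/2.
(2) The amplitude on |10> is 0.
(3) In the final state, YX has expectation -sqrt(2)/2.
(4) A full measurement returns |00> with probability 1/2.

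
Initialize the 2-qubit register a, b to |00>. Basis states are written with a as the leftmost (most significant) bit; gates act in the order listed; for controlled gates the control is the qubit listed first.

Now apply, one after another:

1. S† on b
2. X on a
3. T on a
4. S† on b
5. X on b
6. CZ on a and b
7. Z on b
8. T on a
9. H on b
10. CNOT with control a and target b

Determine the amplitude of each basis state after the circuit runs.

The final amplitudes are 0 on |00>, 0 on |01>, -sqrt(2)*I/2 on |10>, sqrt(2)*I/2 on |11>.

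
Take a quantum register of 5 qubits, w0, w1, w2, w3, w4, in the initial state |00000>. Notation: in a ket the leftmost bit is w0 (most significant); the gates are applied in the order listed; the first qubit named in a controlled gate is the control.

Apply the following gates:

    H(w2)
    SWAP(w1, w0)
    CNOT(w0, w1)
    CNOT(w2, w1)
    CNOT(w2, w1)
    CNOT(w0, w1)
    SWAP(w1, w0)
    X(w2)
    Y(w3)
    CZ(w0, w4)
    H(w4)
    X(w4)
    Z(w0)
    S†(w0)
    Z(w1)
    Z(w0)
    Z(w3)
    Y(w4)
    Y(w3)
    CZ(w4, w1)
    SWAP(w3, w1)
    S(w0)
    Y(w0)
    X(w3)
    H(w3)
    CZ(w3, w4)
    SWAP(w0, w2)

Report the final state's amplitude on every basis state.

The resulting statevector has amplitude -sqrt(2)/4 on |00100>, sqrt(2)/4 on |00101>, sqrt(2)/4 on |00110>, sqrt(2)/4 on |00111>, -sqrt(2)/4 on |10100>, sqrt(2)/4 on |10101>, sqrt(2)/4 on |10110>, sqrt(2)/4 on |10111>, and 0 on every other basis state. Key observation: steps 2-7 multiply out to the identity, so the circuit reduces to the remaining gates.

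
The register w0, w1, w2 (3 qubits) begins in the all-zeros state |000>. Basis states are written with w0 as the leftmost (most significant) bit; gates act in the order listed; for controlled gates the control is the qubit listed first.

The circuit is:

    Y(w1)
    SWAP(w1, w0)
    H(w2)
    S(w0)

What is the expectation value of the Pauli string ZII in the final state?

The observable ZII averages to -1.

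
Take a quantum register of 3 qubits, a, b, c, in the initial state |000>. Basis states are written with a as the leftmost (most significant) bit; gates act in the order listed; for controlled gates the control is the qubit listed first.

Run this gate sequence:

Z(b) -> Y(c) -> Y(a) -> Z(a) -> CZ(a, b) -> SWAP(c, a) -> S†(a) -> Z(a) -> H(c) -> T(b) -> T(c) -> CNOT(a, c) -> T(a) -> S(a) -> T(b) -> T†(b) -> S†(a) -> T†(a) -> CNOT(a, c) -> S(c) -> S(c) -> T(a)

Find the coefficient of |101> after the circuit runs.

The final state's coefficient on |101> equals -sqrt(2)/2. Key observation: gates 12-19 undo each other exactly, leaving only the rest of the circuit to track.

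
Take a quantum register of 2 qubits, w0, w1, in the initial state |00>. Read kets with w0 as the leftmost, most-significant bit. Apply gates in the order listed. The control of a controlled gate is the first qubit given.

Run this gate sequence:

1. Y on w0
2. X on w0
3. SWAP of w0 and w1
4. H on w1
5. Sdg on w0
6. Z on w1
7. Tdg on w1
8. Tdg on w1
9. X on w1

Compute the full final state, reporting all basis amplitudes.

After the circuit, the state carries amplitude -sqrt(2)/2 on |00>, sqrt(2)*I/2 on |01>, 0 on |10>, 0 on |11>.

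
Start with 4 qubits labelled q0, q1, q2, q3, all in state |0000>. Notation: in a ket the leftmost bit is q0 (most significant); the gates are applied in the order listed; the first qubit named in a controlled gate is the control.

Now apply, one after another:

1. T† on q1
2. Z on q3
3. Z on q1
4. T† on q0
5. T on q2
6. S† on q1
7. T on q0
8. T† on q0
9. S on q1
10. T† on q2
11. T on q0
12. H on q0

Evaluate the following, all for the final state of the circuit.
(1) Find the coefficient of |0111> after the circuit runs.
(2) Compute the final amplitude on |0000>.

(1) The final state's coefficient on |0111> equals 0.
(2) The amplitude on |0000> is sqrt(2)/2.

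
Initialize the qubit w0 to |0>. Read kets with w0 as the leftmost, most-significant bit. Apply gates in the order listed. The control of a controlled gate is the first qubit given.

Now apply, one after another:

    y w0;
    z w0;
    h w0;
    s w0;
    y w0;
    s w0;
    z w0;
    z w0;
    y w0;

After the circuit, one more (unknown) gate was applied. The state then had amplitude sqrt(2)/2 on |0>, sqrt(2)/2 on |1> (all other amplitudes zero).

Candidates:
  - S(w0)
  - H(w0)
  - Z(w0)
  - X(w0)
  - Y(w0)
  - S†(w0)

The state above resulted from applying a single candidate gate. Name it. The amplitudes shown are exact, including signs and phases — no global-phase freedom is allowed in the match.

The unique candidate consistent with the amplitudes is Z(w0).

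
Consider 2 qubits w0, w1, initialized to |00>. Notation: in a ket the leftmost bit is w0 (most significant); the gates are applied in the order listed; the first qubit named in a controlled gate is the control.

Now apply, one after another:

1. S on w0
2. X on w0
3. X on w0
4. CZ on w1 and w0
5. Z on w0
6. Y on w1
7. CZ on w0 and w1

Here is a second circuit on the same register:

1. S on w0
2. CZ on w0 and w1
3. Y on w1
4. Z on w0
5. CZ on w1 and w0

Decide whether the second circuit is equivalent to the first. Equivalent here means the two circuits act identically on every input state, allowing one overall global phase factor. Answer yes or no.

Yes, they are equivalent — the unitaries differ by at most a global phase.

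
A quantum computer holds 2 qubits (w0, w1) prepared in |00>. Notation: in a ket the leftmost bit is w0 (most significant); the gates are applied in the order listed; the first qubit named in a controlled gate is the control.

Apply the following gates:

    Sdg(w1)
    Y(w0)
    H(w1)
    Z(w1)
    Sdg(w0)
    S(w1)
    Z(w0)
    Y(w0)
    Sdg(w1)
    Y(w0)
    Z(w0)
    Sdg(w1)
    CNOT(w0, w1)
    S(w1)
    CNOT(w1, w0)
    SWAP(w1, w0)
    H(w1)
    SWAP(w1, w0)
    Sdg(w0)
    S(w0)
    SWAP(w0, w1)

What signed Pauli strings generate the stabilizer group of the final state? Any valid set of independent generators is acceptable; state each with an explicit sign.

The stabilizer group can be generated by +XZ, -ZX, among other valid generating sets.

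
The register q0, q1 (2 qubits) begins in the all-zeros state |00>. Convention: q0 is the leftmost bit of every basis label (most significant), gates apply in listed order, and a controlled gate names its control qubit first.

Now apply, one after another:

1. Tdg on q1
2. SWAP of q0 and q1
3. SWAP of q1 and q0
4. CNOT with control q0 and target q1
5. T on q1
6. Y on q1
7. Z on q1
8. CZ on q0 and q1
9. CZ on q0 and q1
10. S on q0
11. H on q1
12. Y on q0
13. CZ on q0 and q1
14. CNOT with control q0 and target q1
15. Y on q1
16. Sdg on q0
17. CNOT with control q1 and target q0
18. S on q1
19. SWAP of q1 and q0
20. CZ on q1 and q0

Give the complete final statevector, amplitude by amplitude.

The final amplitudes are 0 on |00>, -sqrt(2)/2 on |01>, sqrt(2)*I/2 on |10>, 0 on |11>. Key observation: steps 8-9 multiply out to the identity, so the circuit reduces to the remaining gates.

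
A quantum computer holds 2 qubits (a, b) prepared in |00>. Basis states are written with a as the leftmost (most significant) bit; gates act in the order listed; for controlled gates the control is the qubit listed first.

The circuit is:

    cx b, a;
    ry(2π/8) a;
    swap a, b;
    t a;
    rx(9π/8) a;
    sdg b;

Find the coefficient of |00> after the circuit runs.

The amplitude on |00> is -sqrt(sqrt(2) + 2)*sin(pi/16)/2.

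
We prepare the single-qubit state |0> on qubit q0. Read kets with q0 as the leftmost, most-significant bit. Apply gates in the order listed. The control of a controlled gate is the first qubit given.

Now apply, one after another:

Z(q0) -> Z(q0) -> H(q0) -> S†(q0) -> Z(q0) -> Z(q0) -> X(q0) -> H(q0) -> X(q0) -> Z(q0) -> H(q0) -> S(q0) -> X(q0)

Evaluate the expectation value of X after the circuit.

The expectation value of X is -1.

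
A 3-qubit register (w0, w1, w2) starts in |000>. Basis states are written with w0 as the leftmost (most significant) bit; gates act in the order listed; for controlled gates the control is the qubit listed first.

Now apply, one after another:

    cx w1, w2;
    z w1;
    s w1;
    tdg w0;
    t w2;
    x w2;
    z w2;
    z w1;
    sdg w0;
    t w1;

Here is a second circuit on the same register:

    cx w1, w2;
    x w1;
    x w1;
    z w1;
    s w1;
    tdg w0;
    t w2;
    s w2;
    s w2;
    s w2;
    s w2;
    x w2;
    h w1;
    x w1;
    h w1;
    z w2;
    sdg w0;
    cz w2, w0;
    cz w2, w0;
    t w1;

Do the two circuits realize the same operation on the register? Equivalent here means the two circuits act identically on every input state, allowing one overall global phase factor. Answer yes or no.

Yes — the two circuits implement the same unitary up to a global phase.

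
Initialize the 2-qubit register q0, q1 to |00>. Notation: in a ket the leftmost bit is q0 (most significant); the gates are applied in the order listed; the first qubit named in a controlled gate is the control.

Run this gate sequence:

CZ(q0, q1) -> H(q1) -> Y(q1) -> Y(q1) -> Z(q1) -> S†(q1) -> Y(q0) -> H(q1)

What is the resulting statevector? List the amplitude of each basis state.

After the circuit, the state carries amplitude 0 on |00>, 0 on |01>, -1/2 + I/2 on |10>, 1/2 + I/2 on |11>.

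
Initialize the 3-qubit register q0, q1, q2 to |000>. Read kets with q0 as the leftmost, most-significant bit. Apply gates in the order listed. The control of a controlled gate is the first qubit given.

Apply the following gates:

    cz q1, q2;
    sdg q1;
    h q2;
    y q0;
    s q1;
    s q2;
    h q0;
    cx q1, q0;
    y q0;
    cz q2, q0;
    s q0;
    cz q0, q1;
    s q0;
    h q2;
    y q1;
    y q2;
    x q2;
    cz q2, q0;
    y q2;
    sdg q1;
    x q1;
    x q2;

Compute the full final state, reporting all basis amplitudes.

The resulting statevector has amplitude sqrt(2)*(1 + I)/4 on |000>, sqrt(2)*(1 - I)/4 on |001>, 0 on |010>, 0 on |011>, sqrt(2)*(-1 + I)/4 on |100>, sqrt(2)*(1 + I)/4 on |101>, 0 on |110>, 0 on |111>.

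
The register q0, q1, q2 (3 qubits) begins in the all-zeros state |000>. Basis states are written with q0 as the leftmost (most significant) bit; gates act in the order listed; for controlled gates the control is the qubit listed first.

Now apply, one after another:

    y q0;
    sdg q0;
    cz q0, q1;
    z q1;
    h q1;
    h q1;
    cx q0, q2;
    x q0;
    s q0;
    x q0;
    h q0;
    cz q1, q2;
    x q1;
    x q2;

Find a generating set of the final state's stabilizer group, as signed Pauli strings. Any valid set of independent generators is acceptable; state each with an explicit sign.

One valid set of independent stabilizer generators is -XII, -IZI, +IIZ (any independent generating set of the same group is equally correct). Key observation: the block from step 5 through step 6 cancels to the identity and can be dropped.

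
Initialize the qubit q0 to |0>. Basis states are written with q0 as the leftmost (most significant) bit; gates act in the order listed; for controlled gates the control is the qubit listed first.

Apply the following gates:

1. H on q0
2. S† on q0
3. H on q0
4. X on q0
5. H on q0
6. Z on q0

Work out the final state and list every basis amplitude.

After the circuit, the state carries amplitude sqrt(2)/2 on |0>, -sqrt(2)*I/2 on |1>. Key observation: steps 3-6 multiply out to the identity, so the circuit reduces to the remaining gates.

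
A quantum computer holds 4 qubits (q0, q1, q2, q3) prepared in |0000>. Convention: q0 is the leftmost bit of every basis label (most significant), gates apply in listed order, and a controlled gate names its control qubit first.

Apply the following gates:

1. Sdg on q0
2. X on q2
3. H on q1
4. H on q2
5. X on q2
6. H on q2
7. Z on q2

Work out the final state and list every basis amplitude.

After the circuit, the state carries amplitude sqrt(2)/2 on |0010>, sqrt(2)/2 on |0110>, and 0 on every other basis state. Key observation: gates 4-7 undo each other exactly, leaving only the rest of the circuit to track.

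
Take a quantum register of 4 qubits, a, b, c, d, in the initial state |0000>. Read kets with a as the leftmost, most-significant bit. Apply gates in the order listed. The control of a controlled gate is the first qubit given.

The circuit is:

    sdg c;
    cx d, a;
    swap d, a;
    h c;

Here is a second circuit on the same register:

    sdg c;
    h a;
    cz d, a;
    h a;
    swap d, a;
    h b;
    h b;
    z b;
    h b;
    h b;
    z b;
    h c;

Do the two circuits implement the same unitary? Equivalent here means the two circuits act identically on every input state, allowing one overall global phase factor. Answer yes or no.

Yes: on every input state the two circuits agree up to one overall phase factor.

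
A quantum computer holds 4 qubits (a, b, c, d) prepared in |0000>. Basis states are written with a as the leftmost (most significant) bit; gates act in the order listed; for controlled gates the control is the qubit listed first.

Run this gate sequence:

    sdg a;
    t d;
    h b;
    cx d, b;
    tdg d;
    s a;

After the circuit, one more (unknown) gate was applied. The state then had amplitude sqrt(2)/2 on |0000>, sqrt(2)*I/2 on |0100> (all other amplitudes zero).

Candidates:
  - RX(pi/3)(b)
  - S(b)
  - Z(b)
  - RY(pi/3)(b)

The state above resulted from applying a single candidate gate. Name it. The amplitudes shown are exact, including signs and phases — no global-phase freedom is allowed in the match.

The applied gate was S(b).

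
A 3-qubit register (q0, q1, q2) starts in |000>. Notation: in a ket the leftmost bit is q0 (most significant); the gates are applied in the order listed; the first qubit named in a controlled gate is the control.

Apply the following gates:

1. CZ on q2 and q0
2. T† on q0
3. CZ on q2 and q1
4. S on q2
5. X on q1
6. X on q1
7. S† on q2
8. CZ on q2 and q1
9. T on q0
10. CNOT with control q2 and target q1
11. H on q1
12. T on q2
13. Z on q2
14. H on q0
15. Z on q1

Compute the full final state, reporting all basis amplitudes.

The final amplitudes are 1/2 on |000>, 0 on |001>, -1/2 on |010>, 0 on |011>, 1/2 on |100>, 0 on |101>, -1/2 on |110>, 0 on |111>. Key observation: gates 2-9 undo each other exactly, leaving only the rest of the circuit to track.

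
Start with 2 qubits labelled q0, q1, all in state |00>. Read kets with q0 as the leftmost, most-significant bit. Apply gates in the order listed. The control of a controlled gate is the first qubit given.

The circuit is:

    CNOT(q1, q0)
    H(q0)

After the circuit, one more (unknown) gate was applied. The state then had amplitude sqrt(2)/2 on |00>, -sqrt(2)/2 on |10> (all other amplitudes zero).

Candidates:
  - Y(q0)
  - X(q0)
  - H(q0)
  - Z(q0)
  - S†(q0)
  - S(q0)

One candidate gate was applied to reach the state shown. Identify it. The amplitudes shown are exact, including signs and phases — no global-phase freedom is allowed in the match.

The unique candidate consistent with the amplitudes is Z(q0).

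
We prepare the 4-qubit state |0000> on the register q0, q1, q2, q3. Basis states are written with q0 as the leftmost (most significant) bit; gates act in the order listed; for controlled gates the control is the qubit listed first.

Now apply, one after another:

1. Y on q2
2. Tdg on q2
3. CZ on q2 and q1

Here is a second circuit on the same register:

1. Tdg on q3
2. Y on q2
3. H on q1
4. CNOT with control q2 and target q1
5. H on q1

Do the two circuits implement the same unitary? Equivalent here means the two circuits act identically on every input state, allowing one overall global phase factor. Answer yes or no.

No — the two circuits implement different unitaries, even allowing a global phase.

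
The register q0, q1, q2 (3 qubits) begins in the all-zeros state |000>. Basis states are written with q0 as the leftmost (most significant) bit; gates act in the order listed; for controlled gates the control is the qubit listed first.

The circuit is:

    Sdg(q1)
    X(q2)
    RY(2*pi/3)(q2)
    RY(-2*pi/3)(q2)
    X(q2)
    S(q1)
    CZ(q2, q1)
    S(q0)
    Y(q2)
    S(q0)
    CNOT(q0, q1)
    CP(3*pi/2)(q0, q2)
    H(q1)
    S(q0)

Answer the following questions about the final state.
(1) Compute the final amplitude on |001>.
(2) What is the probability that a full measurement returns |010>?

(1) |001> carries amplitude sqrt(2)*I/2 in the final state.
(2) A full measurement returns |010> with probability 0.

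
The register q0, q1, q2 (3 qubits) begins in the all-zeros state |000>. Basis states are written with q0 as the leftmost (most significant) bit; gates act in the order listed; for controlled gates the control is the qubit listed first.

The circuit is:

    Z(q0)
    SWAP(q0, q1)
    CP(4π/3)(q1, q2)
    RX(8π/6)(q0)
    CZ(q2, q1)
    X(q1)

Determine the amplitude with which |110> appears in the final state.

The final state's coefficient on |110> equals -sqrt(3)*I/2.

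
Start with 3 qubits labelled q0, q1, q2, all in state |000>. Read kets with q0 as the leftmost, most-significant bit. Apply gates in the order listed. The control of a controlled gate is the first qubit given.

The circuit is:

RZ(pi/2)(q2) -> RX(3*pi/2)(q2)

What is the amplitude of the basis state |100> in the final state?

|100> carries amplitude 0 in the final state.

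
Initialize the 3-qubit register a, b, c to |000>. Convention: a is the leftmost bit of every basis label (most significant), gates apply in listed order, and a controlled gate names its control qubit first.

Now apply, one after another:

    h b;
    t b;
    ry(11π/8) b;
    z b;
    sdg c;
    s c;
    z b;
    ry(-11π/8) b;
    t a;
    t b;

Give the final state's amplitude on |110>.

The amplitude on |110> is 0.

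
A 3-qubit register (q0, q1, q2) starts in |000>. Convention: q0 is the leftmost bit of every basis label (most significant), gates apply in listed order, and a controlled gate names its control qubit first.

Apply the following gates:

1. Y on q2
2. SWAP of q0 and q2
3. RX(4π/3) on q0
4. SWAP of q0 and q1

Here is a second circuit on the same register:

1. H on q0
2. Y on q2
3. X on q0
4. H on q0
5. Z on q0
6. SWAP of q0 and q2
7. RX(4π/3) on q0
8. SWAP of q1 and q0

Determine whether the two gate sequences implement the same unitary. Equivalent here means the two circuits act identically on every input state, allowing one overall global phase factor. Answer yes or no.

Yes, they are equivalent — the unitaries differ by at most a global phase.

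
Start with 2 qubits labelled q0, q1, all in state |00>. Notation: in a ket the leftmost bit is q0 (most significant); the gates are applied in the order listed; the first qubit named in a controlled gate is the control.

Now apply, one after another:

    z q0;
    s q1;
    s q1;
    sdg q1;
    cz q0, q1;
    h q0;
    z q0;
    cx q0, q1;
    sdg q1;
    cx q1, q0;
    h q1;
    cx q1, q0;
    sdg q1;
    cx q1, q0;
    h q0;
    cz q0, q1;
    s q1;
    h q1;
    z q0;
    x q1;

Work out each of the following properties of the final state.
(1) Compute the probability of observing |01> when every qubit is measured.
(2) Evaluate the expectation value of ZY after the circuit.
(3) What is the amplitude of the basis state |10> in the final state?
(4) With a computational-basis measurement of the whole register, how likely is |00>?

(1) A full measurement returns |01> with probability 1/4.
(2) In the final state, ZY has expectation -1.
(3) |10> carries amplitude -1/2 in the final state.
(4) A full measurement returns |00> with probability 1/4.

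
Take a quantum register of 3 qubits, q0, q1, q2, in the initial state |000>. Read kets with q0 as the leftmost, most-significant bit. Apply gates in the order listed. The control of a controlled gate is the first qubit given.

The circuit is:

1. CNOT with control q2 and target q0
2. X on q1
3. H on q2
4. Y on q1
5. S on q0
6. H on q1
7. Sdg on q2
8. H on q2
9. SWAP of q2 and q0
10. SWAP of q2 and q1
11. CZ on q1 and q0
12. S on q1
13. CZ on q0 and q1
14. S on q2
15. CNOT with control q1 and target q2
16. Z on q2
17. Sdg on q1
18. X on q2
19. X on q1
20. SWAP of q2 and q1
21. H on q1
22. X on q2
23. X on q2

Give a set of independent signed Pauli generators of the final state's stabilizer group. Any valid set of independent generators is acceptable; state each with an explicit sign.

The final state is stabilized by the group generated by +YII, -IYI, -IIZ; other independent generating sets are equally valid.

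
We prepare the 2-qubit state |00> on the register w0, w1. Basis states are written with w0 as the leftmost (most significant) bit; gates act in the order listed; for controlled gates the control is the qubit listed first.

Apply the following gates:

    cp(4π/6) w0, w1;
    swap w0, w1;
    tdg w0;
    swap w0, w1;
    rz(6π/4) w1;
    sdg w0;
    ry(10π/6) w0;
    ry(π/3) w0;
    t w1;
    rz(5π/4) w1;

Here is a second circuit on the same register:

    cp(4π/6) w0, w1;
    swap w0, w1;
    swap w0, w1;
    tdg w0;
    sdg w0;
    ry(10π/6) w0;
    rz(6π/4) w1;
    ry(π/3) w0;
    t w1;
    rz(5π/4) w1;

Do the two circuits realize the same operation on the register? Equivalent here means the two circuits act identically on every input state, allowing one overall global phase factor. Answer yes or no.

No, they are not equivalent — no single phase factor reconciles the two unitaries.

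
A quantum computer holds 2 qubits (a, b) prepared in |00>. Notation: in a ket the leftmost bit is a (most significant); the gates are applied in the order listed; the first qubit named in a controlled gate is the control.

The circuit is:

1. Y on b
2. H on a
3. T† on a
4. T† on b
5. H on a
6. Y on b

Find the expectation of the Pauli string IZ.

In the final state, IZ has expectation 1.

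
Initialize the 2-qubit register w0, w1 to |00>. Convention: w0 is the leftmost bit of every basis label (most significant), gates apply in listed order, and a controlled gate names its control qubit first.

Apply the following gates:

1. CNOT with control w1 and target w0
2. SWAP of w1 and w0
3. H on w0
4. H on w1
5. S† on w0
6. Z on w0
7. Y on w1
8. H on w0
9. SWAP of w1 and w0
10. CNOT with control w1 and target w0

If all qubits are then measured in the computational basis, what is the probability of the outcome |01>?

A full measurement returns |01> with probability 1/4.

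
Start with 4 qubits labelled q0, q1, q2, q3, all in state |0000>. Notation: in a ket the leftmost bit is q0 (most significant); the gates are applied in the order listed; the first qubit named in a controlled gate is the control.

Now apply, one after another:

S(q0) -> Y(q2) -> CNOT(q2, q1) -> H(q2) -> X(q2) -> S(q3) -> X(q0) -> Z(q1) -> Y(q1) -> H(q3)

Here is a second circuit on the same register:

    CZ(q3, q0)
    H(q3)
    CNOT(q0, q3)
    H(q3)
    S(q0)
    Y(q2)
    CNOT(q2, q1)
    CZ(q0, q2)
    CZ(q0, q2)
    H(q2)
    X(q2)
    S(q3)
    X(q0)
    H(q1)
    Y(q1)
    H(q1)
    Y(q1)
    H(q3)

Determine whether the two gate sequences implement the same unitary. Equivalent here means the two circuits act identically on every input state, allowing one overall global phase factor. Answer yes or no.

No: there is an input state on which the two circuits produce genuinely different outputs (not merely differing by a phase).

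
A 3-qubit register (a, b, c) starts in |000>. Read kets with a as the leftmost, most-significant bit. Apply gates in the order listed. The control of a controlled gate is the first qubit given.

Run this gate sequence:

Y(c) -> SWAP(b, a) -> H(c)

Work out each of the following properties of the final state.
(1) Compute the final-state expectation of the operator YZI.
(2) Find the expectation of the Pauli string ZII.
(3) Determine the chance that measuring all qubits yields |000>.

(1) The observable YZI averages to 0.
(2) The observable ZII averages to 1.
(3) A full measurement returns |000> with probability 1/2.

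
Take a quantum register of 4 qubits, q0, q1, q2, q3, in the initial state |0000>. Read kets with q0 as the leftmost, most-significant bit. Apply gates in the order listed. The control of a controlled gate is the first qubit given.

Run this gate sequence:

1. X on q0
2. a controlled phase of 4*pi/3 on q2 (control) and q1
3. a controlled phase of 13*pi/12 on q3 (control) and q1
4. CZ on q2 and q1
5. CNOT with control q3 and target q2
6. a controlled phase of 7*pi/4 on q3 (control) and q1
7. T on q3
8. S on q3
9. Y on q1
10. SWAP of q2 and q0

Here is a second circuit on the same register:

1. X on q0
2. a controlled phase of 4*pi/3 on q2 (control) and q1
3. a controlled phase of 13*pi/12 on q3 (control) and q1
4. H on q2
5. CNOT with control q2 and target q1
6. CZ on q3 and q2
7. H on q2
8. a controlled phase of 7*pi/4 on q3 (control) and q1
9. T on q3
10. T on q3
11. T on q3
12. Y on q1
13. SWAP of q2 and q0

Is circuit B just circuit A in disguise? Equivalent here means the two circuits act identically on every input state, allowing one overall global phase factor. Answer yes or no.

No: there is an input state on which the two circuits produce genuinely different outputs (not merely differing by a phase).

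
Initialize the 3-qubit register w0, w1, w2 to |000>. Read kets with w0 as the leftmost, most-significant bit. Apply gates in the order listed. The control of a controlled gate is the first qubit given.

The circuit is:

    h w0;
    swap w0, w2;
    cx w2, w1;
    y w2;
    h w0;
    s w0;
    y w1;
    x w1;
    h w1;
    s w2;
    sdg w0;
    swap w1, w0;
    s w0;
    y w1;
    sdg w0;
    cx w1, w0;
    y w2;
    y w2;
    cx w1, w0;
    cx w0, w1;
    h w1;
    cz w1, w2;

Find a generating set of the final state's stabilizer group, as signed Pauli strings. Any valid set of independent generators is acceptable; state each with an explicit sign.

The stabilizer group can be generated by +XIZ, -ZIY, -IZI, among other valid generating sets. Key observation: the block from step 16 through step 19 cancels to the identity and can be dropped.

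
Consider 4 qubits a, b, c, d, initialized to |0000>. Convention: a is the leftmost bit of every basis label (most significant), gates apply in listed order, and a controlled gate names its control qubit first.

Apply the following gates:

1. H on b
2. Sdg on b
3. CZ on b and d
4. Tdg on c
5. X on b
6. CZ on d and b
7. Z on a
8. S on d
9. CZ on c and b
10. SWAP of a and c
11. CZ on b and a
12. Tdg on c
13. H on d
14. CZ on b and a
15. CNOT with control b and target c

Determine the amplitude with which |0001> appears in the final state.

|0001> carries amplitude -I/2 in the final state.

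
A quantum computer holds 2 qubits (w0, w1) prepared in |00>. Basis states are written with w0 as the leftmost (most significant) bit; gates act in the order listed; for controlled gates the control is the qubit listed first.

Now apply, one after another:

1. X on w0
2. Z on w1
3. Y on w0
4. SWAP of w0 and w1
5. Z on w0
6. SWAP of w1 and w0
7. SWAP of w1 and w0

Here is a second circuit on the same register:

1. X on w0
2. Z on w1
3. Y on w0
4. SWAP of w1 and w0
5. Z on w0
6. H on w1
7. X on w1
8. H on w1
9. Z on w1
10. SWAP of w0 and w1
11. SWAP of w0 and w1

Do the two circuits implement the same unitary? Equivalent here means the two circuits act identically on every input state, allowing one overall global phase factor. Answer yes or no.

Yes: on every input state the two circuits agree up to one overall phase factor.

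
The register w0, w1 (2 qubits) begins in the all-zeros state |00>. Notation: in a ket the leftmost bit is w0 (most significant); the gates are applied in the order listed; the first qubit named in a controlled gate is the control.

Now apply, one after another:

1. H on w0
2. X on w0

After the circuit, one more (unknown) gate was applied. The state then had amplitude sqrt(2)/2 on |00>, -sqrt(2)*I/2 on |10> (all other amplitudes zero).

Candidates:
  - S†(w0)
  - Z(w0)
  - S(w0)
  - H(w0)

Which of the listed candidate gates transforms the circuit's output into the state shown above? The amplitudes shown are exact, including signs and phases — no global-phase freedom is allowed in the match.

It was S†(w0) that produced the state shown.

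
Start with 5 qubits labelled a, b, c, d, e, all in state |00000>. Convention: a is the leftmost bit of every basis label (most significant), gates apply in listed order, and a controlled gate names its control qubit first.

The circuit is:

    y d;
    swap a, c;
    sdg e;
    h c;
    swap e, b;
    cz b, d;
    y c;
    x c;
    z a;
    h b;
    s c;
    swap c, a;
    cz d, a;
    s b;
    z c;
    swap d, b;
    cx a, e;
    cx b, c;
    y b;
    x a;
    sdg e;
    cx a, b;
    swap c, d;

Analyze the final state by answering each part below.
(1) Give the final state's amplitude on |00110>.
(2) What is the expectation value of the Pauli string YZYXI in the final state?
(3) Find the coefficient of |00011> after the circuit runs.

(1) |00110> carries amplitude 0 in the final state.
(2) The observable YZYXI averages to 0.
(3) The amplitude on |00011> is I/2.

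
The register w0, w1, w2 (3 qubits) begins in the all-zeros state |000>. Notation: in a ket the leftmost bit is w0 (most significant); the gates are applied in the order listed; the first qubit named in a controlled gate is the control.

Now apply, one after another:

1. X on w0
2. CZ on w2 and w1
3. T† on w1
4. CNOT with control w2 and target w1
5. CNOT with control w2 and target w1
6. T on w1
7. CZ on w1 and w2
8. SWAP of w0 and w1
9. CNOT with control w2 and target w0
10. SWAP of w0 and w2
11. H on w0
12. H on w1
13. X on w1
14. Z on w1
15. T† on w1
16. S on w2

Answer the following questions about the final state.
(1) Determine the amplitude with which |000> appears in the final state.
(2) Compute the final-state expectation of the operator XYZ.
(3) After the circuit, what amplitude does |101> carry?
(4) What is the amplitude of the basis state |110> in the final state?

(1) The amplitude on |000> is -1/2. Key observation: gates 3-6 undo each other exactly, leaving only the rest of the circuit to track.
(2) The observable XYZ averages to -sqrt(2)/2.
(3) The amplitude on |101> is 0.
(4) The amplitude on |110> is exp(3*I*pi/4)/2.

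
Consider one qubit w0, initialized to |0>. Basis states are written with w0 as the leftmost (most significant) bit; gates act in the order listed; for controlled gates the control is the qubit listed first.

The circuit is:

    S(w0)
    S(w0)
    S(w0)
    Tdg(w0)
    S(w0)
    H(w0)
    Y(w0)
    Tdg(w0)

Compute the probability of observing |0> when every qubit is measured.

Outcome |0> occurs with probability 1/2.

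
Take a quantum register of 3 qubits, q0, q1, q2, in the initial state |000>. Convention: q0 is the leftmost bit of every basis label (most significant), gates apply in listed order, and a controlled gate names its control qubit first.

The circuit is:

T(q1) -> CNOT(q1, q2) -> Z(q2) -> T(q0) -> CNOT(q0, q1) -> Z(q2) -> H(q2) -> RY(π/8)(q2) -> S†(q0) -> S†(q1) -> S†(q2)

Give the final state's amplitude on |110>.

The final state's coefficient on |110> equals 0.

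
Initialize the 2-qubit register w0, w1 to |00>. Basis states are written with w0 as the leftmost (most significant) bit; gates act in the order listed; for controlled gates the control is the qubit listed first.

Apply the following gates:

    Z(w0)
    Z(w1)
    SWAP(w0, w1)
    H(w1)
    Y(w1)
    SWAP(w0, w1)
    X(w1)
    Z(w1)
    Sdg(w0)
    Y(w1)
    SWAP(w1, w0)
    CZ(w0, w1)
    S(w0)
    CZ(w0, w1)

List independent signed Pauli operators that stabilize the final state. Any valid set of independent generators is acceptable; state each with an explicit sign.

The stabilizer group can be generated by +IY, +ZI, among other valid generating sets.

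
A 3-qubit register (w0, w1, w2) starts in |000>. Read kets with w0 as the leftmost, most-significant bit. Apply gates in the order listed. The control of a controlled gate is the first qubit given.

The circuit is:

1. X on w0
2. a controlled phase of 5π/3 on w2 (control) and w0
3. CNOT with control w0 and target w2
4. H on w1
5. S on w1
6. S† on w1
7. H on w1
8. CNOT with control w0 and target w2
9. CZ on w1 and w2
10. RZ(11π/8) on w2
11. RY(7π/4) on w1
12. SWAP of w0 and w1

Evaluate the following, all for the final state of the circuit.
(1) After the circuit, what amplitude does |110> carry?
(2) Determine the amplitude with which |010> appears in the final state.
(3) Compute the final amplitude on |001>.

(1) The final state's coefficient on |110> equals -sqrt(2 - sqrt(2))*exp(5*I*pi/16)/2.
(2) The final state's coefficient on |010> equals sqrt(sqrt(2) + 2)*exp(5*I*pi/16)/2.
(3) The amplitude on |001> is 0.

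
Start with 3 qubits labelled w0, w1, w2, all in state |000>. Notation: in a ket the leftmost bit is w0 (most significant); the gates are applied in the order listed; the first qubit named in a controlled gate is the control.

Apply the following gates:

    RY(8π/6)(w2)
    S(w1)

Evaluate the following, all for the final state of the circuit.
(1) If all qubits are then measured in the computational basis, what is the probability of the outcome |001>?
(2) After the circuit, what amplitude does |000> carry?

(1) The probability of measuring |001> is 3/4.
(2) The final state's coefficient on |000> equals -1/2.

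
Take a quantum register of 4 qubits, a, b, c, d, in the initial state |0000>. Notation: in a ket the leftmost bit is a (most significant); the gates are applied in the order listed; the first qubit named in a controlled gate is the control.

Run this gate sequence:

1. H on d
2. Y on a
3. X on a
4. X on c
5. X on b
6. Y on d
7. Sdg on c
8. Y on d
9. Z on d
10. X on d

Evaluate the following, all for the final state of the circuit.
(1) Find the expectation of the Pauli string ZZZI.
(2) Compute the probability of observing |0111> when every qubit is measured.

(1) In the final state, ZZZI has expectation 1.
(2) Outcome |0111> occurs with probability 1/2.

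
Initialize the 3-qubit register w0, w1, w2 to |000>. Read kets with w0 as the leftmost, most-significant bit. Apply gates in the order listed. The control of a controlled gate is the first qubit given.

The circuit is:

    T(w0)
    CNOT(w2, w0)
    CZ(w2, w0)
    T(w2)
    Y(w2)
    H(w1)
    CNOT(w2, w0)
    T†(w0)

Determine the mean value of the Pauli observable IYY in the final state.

In the final state, IYY has expectation 0.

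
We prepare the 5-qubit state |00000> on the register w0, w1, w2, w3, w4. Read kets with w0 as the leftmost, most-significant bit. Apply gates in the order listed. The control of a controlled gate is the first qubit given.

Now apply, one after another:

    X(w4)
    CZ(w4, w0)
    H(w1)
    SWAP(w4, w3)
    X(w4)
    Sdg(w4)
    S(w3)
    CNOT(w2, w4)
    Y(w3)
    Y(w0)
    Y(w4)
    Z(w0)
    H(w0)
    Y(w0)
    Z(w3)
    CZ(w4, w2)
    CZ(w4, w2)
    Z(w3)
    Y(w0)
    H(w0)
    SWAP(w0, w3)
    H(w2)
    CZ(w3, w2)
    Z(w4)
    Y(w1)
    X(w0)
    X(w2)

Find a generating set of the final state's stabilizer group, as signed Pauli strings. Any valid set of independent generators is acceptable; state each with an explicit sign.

The final state is stabilized by the group generated by -IXIII, -IIXII, -ZIIII, -IIIZI, +IIIIZ; other independent generating sets are equally valid. Key observation: steps 13-20 multiply out to the identity, so the circuit reduces to the remaining gates.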